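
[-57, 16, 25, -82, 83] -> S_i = Random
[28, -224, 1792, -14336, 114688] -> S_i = 28*-8^i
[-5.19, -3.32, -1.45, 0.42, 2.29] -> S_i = -5.19 + 1.87*i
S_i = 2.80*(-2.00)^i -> [2.8, -5.6, 11.2, -22.4, 44.8]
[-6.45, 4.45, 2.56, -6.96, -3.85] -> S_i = Random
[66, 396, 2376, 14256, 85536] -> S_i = 66*6^i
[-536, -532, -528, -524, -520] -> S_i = -536 + 4*i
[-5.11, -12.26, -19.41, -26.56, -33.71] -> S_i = -5.11 + -7.15*i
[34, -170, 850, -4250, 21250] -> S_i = 34*-5^i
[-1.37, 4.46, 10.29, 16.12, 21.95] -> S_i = -1.37 + 5.83*i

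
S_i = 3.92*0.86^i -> [3.92, 3.37, 2.9, 2.49, 2.14]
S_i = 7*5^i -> [7, 35, 175, 875, 4375]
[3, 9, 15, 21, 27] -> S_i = 3 + 6*i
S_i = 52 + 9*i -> [52, 61, 70, 79, 88]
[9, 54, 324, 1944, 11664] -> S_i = 9*6^i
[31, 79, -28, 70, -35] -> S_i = Random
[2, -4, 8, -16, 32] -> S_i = 2*-2^i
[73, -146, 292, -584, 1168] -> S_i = 73*-2^i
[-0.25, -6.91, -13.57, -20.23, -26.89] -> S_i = -0.25 + -6.66*i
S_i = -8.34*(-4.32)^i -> [-8.34, 36.03, -155.64, 672.38, -2904.7]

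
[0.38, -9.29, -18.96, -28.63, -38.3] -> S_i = 0.38 + -9.67*i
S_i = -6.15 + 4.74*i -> [-6.15, -1.41, 3.33, 8.07, 12.81]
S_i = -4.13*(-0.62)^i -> [-4.13, 2.56, -1.59, 0.98, -0.61]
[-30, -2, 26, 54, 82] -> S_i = -30 + 28*i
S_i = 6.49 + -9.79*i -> [6.49, -3.3, -13.09, -22.88, -32.67]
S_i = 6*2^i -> [6, 12, 24, 48, 96]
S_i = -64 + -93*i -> [-64, -157, -250, -343, -436]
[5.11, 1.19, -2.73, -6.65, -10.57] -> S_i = 5.11 + -3.92*i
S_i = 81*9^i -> [81, 729, 6561, 59049, 531441]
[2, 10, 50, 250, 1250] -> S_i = 2*5^i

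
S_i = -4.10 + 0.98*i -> [-4.1, -3.12, -2.14, -1.16, -0.18]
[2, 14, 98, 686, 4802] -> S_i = 2*7^i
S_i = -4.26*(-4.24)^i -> [-4.26, 18.06, -76.58, 324.72, -1376.81]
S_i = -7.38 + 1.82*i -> [-7.38, -5.56, -3.74, -1.92, -0.1]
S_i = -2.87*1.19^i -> [-2.87, -3.42, -4.06, -4.84, -5.76]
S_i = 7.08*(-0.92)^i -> [7.08, -6.51, 5.99, -5.51, 5.07]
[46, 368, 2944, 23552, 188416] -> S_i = 46*8^i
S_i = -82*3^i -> [-82, -246, -738, -2214, -6642]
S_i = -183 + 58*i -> [-183, -125, -67, -9, 49]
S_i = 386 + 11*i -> [386, 397, 408, 419, 430]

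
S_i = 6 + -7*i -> [6, -1, -8, -15, -22]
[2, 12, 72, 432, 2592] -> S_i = 2*6^i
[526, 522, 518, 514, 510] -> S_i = 526 + -4*i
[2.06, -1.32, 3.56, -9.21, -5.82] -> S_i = Random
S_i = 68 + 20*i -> [68, 88, 108, 128, 148]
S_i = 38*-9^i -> [38, -342, 3078, -27702, 249318]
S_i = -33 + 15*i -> [-33, -18, -3, 12, 27]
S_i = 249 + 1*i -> [249, 250, 251, 252, 253]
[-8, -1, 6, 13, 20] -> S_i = -8 + 7*i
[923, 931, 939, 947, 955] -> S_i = 923 + 8*i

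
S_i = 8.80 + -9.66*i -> [8.8, -0.86, -10.52, -20.18, -29.84]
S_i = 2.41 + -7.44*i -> [2.41, -5.03, -12.47, -19.91, -27.35]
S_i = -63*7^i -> [-63, -441, -3087, -21609, -151263]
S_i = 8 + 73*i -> [8, 81, 154, 227, 300]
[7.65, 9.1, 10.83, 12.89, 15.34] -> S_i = 7.65*1.19^i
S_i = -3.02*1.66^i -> [-3.02, -5.01, -8.32, -13.81, -22.93]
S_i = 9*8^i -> [9, 72, 576, 4608, 36864]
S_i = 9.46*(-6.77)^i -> [9.46, -64.04, 433.58, -2935.33, 19872.19]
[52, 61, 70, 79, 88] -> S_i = 52 + 9*i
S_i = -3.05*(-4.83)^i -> [-3.05, 14.73, -71.15, 343.67, -1659.92]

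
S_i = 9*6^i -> [9, 54, 324, 1944, 11664]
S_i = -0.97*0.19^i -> [-0.97, -0.18, -0.04, -0.01, -0.0]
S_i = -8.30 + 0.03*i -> [-8.3, -8.27, -8.24, -8.21, -8.18]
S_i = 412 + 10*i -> [412, 422, 432, 442, 452]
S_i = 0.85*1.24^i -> [0.85, 1.05, 1.31, 1.62, 2.01]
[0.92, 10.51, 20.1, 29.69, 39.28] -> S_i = 0.92 + 9.59*i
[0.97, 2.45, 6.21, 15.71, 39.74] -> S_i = 0.97*2.53^i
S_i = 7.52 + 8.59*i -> [7.52, 16.11, 24.7, 33.29, 41.88]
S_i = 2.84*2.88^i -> [2.84, 8.18, 23.56, 67.84, 195.38]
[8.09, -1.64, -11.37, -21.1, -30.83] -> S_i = 8.09 + -9.73*i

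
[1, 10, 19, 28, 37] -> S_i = 1 + 9*i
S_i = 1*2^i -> [1, 2, 4, 8, 16]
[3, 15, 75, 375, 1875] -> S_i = 3*5^i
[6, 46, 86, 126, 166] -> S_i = 6 + 40*i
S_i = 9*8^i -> [9, 72, 576, 4608, 36864]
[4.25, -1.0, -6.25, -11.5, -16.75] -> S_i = 4.25 + -5.25*i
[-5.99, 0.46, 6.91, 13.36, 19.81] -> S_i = -5.99 + 6.45*i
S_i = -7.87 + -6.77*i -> [-7.87, -14.64, -21.41, -28.18, -34.95]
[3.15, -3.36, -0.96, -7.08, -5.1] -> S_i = Random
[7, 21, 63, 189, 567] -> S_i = 7*3^i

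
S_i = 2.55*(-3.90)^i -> [2.55, -9.94, 38.79, -151.26, 589.93]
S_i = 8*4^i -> [8, 32, 128, 512, 2048]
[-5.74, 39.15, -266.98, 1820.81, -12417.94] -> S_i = -5.74*(-6.82)^i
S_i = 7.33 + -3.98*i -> [7.33, 3.35, -0.63, -4.61, -8.59]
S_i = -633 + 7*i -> [-633, -626, -619, -612, -605]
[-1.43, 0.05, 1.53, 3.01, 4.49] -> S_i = -1.43 + 1.48*i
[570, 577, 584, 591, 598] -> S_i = 570 + 7*i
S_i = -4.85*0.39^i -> [-4.85, -1.89, -0.74, -0.29, -0.11]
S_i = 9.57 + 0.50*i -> [9.57, 10.07, 10.57, 11.07, 11.57]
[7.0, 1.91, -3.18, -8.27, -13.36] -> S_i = 7.00 + -5.09*i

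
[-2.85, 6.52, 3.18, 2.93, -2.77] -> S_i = Random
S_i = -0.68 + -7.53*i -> [-0.68, -8.21, -15.74, -23.27, -30.8]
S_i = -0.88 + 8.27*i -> [-0.88, 7.39, 15.66, 23.93, 32.2]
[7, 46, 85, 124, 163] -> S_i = 7 + 39*i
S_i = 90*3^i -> [90, 270, 810, 2430, 7290]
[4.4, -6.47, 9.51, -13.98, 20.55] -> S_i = 4.40*(-1.47)^i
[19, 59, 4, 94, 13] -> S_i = Random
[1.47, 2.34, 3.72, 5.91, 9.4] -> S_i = 1.47*1.59^i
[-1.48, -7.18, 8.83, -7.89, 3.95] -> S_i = Random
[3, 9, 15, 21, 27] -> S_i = 3 + 6*i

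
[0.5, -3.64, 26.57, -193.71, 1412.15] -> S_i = 0.50*(-7.29)^i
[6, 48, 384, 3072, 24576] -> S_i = 6*8^i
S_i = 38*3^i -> [38, 114, 342, 1026, 3078]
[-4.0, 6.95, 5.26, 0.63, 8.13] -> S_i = Random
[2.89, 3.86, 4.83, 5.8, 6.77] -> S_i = 2.89 + 0.97*i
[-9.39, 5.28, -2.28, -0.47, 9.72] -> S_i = Random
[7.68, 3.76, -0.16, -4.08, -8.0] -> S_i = 7.68 + -3.92*i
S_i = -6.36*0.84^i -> [-6.36, -5.34, -4.49, -3.77, -3.17]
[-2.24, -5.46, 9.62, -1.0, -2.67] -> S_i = Random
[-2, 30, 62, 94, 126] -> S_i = -2 + 32*i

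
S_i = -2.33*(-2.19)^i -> [-2.33, 5.1, -11.17, 24.47, -53.6]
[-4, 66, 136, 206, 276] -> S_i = -4 + 70*i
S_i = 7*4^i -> [7, 28, 112, 448, 1792]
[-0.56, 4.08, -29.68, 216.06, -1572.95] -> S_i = -0.56*(-7.28)^i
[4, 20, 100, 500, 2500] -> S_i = 4*5^i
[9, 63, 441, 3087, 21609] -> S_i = 9*7^i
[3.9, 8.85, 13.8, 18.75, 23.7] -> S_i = 3.90 + 4.95*i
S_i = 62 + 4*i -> [62, 66, 70, 74, 78]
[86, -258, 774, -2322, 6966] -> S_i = 86*-3^i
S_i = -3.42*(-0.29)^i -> [-3.42, 0.99, -0.29, 0.08, -0.02]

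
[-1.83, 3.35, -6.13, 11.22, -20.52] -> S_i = -1.83*(-1.83)^i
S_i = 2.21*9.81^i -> [2.21, 21.68, 212.68, 2086.41, 20467.67]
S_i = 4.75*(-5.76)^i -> [4.75, -27.36, 157.59, -907.74, 5228.58]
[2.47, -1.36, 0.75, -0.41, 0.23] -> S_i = 2.47*(-0.55)^i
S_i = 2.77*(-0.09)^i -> [2.77, -0.25, 0.02, -0.0, 0.0]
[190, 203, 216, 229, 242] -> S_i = 190 + 13*i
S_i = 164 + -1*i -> [164, 163, 162, 161, 160]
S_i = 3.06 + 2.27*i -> [3.06, 5.33, 7.6, 9.87, 12.14]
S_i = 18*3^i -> [18, 54, 162, 486, 1458]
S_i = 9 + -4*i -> [9, 5, 1, -3, -7]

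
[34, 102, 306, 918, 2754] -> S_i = 34*3^i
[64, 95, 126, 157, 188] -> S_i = 64 + 31*i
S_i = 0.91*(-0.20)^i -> [0.91, -0.18, 0.04, -0.01, 0.0]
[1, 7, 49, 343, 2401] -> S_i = 1*7^i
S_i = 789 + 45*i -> [789, 834, 879, 924, 969]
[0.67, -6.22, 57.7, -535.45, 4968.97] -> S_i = 0.67*(-9.28)^i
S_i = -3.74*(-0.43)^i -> [-3.74, 1.61, -0.69, 0.3, -0.13]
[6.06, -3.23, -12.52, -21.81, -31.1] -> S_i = 6.06 + -9.29*i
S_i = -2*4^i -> [-2, -8, -32, -128, -512]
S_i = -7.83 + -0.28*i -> [-7.83, -8.11, -8.39, -8.67, -8.95]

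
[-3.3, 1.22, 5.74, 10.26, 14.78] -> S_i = -3.30 + 4.52*i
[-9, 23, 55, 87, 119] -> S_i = -9 + 32*i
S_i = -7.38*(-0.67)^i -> [-7.38, 4.94, -3.31, 2.22, -1.49]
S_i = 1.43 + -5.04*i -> [1.43, -3.61, -8.65, -13.69, -18.73]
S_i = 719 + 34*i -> [719, 753, 787, 821, 855]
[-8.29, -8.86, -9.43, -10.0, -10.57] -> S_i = -8.29 + -0.57*i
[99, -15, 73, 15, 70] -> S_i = Random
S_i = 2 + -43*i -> [2, -41, -84, -127, -170]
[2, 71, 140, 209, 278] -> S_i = 2 + 69*i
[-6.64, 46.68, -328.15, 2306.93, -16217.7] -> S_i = -6.64*(-7.03)^i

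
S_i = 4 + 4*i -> [4, 8, 12, 16, 20]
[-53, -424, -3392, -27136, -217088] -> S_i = -53*8^i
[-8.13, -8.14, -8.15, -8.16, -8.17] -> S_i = -8.13 + -0.01*i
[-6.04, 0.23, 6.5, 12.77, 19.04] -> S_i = -6.04 + 6.27*i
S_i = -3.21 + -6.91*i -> [-3.21, -10.12, -17.03, -23.94, -30.85]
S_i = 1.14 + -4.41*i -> [1.14, -3.27, -7.68, -12.09, -16.5]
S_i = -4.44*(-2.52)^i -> [-4.44, 11.19, -28.2, 71.05, -179.05]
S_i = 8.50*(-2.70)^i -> [8.5, -22.95, 61.97, -167.31, 451.72]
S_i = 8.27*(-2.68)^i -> [8.27, -22.16, 59.4, -159.19, 426.62]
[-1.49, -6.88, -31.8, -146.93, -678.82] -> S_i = -1.49*4.62^i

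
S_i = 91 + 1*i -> [91, 92, 93, 94, 95]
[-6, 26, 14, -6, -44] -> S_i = Random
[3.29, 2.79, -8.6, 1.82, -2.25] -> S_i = Random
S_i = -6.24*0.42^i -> [-6.24, -2.62, -1.1, -0.46, -0.19]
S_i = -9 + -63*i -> [-9, -72, -135, -198, -261]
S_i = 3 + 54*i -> [3, 57, 111, 165, 219]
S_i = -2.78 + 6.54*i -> [-2.78, 3.76, 10.3, 16.84, 23.38]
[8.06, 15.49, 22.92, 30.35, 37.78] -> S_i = 8.06 + 7.43*i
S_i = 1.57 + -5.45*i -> [1.57, -3.88, -9.33, -14.78, -20.23]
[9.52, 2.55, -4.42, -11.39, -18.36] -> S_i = 9.52 + -6.97*i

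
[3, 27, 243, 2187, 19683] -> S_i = 3*9^i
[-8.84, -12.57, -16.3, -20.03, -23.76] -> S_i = -8.84 + -3.73*i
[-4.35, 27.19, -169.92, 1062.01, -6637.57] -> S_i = -4.35*(-6.25)^i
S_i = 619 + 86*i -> [619, 705, 791, 877, 963]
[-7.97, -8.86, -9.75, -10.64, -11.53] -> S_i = -7.97 + -0.89*i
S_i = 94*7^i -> [94, 658, 4606, 32242, 225694]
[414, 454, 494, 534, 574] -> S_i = 414 + 40*i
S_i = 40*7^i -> [40, 280, 1960, 13720, 96040]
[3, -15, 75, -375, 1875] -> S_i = 3*-5^i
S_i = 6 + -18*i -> [6, -12, -30, -48, -66]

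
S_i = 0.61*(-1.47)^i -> [0.61, -0.9, 1.32, -1.94, 2.85]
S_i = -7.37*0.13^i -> [-7.37, -0.96, -0.12, -0.02, -0.0]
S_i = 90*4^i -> [90, 360, 1440, 5760, 23040]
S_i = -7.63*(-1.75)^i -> [-7.63, 13.35, -23.37, 40.89, -71.56]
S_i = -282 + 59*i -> [-282, -223, -164, -105, -46]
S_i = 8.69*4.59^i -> [8.69, 39.89, 183.08, 840.35, 3857.19]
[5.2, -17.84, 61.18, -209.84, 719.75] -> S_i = 5.20*(-3.43)^i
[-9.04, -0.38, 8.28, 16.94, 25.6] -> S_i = -9.04 + 8.66*i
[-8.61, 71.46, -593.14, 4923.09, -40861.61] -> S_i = -8.61*(-8.30)^i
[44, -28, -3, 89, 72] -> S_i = Random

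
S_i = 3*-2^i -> [3, -6, 12, -24, 48]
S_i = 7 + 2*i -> [7, 9, 11, 13, 15]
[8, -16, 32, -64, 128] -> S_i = 8*-2^i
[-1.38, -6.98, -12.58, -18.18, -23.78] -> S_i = -1.38 + -5.60*i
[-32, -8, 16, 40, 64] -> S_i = -32 + 24*i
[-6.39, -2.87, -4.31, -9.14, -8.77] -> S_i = Random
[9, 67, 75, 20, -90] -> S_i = Random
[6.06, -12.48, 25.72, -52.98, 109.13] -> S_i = 6.06*(-2.06)^i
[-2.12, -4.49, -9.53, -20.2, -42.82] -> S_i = -2.12*2.12^i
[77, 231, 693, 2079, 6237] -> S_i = 77*3^i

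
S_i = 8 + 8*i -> [8, 16, 24, 32, 40]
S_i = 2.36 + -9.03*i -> [2.36, -6.67, -15.7, -24.73, -33.76]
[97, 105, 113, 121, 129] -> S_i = 97 + 8*i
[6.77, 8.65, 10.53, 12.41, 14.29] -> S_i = 6.77 + 1.88*i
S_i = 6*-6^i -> [6, -36, 216, -1296, 7776]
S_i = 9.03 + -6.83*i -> [9.03, 2.2, -4.63, -11.46, -18.29]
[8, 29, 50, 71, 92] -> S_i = 8 + 21*i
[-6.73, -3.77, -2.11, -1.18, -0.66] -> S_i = -6.73*0.56^i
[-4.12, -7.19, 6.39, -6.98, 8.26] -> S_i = Random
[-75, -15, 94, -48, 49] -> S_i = Random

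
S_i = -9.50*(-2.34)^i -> [-9.5, 22.23, -52.02, 121.72, -284.83]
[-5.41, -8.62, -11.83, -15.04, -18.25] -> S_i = -5.41 + -3.21*i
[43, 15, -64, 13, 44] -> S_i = Random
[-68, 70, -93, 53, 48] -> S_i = Random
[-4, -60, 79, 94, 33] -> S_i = Random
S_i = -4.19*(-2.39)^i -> [-4.19, 10.01, -23.93, 57.2, -136.71]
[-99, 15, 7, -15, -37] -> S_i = Random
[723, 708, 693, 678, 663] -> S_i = 723 + -15*i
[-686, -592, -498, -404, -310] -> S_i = -686 + 94*i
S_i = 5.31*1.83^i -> [5.31, 9.72, 17.78, 32.54, 59.55]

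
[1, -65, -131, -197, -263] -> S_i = 1 + -66*i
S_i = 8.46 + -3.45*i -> [8.46, 5.01, 1.56, -1.89, -5.34]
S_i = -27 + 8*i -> [-27, -19, -11, -3, 5]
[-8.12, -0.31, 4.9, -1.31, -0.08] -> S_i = Random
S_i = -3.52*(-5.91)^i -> [-3.52, 20.8, -122.95, 726.62, -4294.3]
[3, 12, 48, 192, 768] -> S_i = 3*4^i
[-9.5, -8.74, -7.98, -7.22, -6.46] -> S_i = -9.50 + 0.76*i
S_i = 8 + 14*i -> [8, 22, 36, 50, 64]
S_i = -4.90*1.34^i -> [-4.9, -6.57, -8.8, -11.79, -15.8]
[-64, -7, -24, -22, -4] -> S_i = Random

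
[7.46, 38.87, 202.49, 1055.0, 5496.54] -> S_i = 7.46*5.21^i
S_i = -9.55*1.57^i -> [-9.55, -14.99, -23.54, -36.96, -58.02]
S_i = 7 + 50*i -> [7, 57, 107, 157, 207]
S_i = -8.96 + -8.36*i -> [-8.96, -17.32, -25.68, -34.04, -42.4]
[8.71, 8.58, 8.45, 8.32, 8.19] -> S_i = 8.71 + -0.13*i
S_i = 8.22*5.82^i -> [8.22, 47.84, 278.43, 1620.47, 9431.13]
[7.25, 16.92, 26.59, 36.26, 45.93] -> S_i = 7.25 + 9.67*i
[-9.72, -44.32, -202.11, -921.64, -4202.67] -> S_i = -9.72*4.56^i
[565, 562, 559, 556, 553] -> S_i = 565 + -3*i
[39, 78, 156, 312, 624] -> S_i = 39*2^i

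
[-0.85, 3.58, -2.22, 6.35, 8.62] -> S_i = Random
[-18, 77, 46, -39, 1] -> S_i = Random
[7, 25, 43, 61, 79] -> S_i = 7 + 18*i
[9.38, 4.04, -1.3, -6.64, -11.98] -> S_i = 9.38 + -5.34*i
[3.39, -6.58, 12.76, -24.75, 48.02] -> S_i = 3.39*(-1.94)^i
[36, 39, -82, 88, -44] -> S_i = Random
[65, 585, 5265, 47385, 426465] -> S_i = 65*9^i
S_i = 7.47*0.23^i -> [7.47, 1.72, 0.4, 0.09, 0.02]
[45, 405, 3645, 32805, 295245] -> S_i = 45*9^i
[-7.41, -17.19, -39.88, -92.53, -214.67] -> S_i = -7.41*2.32^i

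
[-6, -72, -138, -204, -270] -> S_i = -6 + -66*i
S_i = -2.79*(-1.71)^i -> [-2.79, 4.77, -8.16, 13.95, -23.86]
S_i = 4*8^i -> [4, 32, 256, 2048, 16384]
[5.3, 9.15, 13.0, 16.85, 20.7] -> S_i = 5.30 + 3.85*i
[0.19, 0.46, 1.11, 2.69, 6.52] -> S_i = 0.19*2.42^i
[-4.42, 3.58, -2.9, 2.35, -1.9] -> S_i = -4.42*(-0.81)^i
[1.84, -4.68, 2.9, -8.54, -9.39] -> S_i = Random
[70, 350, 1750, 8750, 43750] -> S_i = 70*5^i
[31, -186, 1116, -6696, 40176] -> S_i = 31*-6^i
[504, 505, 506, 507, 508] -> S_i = 504 + 1*i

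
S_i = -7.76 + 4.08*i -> [-7.76, -3.68, 0.4, 4.48, 8.56]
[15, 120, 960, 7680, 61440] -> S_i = 15*8^i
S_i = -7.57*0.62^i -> [-7.57, -4.69, -2.91, -1.8, -1.12]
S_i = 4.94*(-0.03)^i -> [4.94, -0.15, 0.0, -0.0, 0.0]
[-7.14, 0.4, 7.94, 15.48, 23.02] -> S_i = -7.14 + 7.54*i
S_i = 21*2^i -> [21, 42, 84, 168, 336]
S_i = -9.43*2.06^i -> [-9.43, -19.43, -40.02, -82.44, -169.82]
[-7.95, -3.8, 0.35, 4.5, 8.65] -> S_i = -7.95 + 4.15*i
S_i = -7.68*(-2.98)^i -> [-7.68, 22.89, -68.2, 203.24, -605.66]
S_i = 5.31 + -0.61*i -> [5.31, 4.7, 4.09, 3.48, 2.87]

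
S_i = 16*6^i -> [16, 96, 576, 3456, 20736]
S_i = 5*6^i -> [5, 30, 180, 1080, 6480]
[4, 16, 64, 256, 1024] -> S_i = 4*4^i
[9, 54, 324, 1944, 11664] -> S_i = 9*6^i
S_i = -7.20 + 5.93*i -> [-7.2, -1.27, 4.66, 10.59, 16.52]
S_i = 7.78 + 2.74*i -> [7.78, 10.52, 13.26, 16.0, 18.74]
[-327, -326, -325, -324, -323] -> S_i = -327 + 1*i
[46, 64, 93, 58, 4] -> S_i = Random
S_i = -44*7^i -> [-44, -308, -2156, -15092, -105644]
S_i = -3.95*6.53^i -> [-3.95, -25.79, -168.43, -1099.86, -7182.07]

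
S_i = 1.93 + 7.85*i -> [1.93, 9.78, 17.63, 25.48, 33.33]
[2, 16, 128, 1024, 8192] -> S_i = 2*8^i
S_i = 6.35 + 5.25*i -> [6.35, 11.6, 16.85, 22.1, 27.35]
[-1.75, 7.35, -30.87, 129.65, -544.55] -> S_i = -1.75*(-4.20)^i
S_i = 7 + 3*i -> [7, 10, 13, 16, 19]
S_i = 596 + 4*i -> [596, 600, 604, 608, 612]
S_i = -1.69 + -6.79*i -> [-1.69, -8.48, -15.27, -22.06, -28.85]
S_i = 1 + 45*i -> [1, 46, 91, 136, 181]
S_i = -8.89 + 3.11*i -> [-8.89, -5.78, -2.67, 0.44, 3.55]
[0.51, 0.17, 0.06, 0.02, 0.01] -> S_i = 0.51*0.34^i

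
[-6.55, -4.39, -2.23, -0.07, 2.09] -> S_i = -6.55 + 2.16*i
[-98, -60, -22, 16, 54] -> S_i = -98 + 38*i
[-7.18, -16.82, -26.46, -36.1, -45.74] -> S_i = -7.18 + -9.64*i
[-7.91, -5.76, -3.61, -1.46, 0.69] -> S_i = -7.91 + 2.15*i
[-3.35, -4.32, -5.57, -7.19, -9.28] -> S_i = -3.35*1.29^i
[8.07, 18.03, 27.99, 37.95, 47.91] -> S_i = 8.07 + 9.96*i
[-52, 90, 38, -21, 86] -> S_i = Random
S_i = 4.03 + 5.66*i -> [4.03, 9.69, 15.35, 21.01, 26.67]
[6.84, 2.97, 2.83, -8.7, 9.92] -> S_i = Random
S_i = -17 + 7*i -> [-17, -10, -3, 4, 11]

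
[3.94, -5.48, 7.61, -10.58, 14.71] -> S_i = 3.94*(-1.39)^i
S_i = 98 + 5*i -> [98, 103, 108, 113, 118]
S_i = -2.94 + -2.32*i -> [-2.94, -5.26, -7.58, -9.9, -12.22]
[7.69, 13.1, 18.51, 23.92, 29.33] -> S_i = 7.69 + 5.41*i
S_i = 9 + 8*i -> [9, 17, 25, 33, 41]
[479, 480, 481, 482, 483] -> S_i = 479 + 1*i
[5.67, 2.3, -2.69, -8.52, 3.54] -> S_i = Random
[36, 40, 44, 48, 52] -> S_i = 36 + 4*i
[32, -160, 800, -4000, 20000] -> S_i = 32*-5^i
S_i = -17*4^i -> [-17, -68, -272, -1088, -4352]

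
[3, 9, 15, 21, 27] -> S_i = 3 + 6*i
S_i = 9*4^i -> [9, 36, 144, 576, 2304]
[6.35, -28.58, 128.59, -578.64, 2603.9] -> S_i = 6.35*(-4.50)^i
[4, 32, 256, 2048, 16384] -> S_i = 4*8^i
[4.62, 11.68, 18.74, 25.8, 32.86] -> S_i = 4.62 + 7.06*i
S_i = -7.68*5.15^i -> [-7.68, -39.55, -203.69, -1049.02, -5402.44]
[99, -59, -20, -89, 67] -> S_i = Random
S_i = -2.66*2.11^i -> [-2.66, -5.61, -11.84, -24.99, -52.72]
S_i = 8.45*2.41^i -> [8.45, 20.36, 49.08, 118.28, 285.05]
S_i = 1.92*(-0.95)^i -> [1.92, -1.82, 1.73, -1.65, 1.56]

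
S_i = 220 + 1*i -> [220, 221, 222, 223, 224]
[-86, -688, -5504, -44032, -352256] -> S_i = -86*8^i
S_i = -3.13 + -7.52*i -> [-3.13, -10.65, -18.17, -25.69, -33.21]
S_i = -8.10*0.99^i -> [-8.1, -8.02, -7.94, -7.86, -7.78]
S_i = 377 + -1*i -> [377, 376, 375, 374, 373]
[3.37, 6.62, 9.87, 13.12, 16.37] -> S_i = 3.37 + 3.25*i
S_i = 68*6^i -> [68, 408, 2448, 14688, 88128]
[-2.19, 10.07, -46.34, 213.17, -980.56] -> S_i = -2.19*(-4.60)^i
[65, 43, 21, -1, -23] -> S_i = 65 + -22*i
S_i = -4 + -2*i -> [-4, -6, -8, -10, -12]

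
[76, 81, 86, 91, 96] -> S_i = 76 + 5*i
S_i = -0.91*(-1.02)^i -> [-0.91, 0.93, -0.95, 0.97, -0.99]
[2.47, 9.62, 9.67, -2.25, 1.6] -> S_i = Random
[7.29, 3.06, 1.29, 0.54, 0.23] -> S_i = 7.29*0.42^i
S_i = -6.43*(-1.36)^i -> [-6.43, 8.74, -11.89, 16.17, -22.0]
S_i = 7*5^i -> [7, 35, 175, 875, 4375]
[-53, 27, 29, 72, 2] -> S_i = Random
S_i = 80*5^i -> [80, 400, 2000, 10000, 50000]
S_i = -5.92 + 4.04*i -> [-5.92, -1.88, 2.16, 6.2, 10.24]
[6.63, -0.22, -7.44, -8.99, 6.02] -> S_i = Random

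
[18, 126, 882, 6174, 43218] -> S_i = 18*7^i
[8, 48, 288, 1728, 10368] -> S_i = 8*6^i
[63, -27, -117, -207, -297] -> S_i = 63 + -90*i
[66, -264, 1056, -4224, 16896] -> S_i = 66*-4^i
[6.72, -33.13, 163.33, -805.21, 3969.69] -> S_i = 6.72*(-4.93)^i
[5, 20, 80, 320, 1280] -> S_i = 5*4^i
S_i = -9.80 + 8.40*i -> [-9.8, -1.4, 7.0, 15.4, 23.8]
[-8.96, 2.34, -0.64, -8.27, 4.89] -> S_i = Random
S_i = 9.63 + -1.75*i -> [9.63, 7.88, 6.13, 4.38, 2.63]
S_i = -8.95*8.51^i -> [-8.95, -76.16, -648.16, -5515.84, -46939.8]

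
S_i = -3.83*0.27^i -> [-3.83, -1.03, -0.28, -0.08, -0.02]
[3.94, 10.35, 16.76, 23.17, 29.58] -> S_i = 3.94 + 6.41*i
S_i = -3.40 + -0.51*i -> [-3.4, -3.91, -4.42, -4.93, -5.44]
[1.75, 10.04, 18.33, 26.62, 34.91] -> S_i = 1.75 + 8.29*i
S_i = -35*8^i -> [-35, -280, -2240, -17920, -143360]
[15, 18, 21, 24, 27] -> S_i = 15 + 3*i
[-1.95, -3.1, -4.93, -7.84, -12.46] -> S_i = -1.95*1.59^i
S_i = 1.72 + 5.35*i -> [1.72, 7.07, 12.42, 17.77, 23.12]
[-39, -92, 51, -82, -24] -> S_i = Random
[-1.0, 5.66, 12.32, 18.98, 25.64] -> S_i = -1.00 + 6.66*i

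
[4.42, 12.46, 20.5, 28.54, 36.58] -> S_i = 4.42 + 8.04*i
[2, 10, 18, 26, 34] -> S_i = 2 + 8*i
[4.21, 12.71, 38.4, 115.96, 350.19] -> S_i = 4.21*3.02^i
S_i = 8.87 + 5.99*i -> [8.87, 14.86, 20.85, 26.84, 32.83]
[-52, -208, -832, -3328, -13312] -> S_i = -52*4^i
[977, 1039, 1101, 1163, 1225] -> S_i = 977 + 62*i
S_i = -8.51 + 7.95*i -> [-8.51, -0.56, 7.39, 15.34, 23.29]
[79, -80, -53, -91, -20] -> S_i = Random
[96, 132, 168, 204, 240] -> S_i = 96 + 36*i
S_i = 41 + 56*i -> [41, 97, 153, 209, 265]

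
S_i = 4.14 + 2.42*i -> [4.14, 6.56, 8.98, 11.4, 13.82]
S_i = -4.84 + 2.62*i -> [-4.84, -2.22, 0.4, 3.02, 5.64]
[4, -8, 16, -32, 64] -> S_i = 4*-2^i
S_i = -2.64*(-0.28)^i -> [-2.64, 0.74, -0.21, 0.06, -0.02]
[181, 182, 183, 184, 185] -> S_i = 181 + 1*i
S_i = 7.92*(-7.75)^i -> [7.92, -61.38, 475.7, -3686.64, 28571.43]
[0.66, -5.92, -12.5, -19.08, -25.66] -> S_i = 0.66 + -6.58*i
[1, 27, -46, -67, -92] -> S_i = Random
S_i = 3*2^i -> [3, 6, 12, 24, 48]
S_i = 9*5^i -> [9, 45, 225, 1125, 5625]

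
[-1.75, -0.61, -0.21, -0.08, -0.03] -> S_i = -1.75*0.35^i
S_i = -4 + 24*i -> [-4, 20, 44, 68, 92]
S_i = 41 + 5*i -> [41, 46, 51, 56, 61]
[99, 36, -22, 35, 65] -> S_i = Random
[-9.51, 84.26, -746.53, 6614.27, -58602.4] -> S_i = -9.51*(-8.86)^i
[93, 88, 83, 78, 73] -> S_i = 93 + -5*i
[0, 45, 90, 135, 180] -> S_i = 0 + 45*i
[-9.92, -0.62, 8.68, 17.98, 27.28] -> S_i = -9.92 + 9.30*i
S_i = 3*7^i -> [3, 21, 147, 1029, 7203]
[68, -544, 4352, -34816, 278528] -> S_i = 68*-8^i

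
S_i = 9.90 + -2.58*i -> [9.9, 7.32, 4.74, 2.16, -0.42]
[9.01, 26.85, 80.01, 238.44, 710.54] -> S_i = 9.01*2.98^i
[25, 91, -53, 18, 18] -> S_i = Random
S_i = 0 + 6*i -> [0, 6, 12, 18, 24]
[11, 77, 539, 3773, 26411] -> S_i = 11*7^i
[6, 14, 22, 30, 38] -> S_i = 6 + 8*i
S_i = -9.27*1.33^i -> [-9.27, -12.33, -16.4, -21.81, -29.01]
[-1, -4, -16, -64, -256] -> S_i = -1*4^i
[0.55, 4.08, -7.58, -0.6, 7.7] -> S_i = Random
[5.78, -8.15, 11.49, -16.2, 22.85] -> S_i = 5.78*(-1.41)^i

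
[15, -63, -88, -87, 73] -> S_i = Random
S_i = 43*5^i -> [43, 215, 1075, 5375, 26875]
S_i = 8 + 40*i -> [8, 48, 88, 128, 168]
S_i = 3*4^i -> [3, 12, 48, 192, 768]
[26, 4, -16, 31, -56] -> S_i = Random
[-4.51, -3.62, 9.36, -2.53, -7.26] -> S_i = Random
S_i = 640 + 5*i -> [640, 645, 650, 655, 660]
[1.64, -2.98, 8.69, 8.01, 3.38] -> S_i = Random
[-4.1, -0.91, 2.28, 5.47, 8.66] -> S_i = -4.10 + 3.19*i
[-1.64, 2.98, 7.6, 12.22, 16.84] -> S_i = -1.64 + 4.62*i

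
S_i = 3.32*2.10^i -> [3.32, 6.97, 14.64, 30.75, 64.57]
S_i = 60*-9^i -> [60, -540, 4860, -43740, 393660]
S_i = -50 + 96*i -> [-50, 46, 142, 238, 334]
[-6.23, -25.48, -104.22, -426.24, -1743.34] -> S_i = -6.23*4.09^i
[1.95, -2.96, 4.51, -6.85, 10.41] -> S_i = 1.95*(-1.52)^i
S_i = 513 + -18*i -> [513, 495, 477, 459, 441]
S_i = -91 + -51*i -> [-91, -142, -193, -244, -295]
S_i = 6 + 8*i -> [6, 14, 22, 30, 38]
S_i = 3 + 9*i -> [3, 12, 21, 30, 39]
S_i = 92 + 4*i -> [92, 96, 100, 104, 108]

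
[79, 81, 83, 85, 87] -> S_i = 79 + 2*i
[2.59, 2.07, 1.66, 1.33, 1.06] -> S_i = 2.59*0.80^i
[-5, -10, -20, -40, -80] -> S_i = -5*2^i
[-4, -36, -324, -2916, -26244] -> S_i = -4*9^i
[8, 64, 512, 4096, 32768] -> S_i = 8*8^i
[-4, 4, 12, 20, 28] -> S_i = -4 + 8*i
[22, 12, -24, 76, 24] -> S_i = Random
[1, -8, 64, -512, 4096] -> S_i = 1*-8^i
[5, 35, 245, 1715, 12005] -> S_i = 5*7^i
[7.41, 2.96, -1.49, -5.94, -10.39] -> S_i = 7.41 + -4.45*i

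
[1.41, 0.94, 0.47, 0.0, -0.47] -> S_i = 1.41 + -0.47*i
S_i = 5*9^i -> [5, 45, 405, 3645, 32805]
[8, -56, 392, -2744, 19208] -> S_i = 8*-7^i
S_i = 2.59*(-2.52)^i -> [2.59, -6.53, 16.45, -41.45, 104.45]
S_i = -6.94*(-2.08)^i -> [-6.94, 14.44, -30.03, 62.45, -129.9]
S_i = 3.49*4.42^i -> [3.49, 15.43, 68.18, 301.36, 1332.03]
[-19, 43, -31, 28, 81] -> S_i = Random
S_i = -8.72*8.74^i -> [-8.72, -76.21, -666.1, -5821.71, -50881.77]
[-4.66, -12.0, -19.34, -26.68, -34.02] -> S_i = -4.66 + -7.34*i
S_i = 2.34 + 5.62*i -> [2.34, 7.96, 13.58, 19.2, 24.82]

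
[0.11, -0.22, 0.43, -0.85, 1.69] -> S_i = 0.11*(-1.98)^i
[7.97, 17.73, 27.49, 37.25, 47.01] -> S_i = 7.97 + 9.76*i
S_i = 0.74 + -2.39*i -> [0.74, -1.65, -4.04, -6.43, -8.82]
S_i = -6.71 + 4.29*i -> [-6.71, -2.42, 1.87, 6.16, 10.45]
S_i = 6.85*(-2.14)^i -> [6.85, -14.66, 31.37, -67.13, 143.66]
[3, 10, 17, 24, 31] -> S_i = 3 + 7*i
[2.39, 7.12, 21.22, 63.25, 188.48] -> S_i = 2.39*2.98^i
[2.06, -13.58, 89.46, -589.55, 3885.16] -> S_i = 2.06*(-6.59)^i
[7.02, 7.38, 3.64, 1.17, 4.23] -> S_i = Random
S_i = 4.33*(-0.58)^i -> [4.33, -2.51, 1.46, -0.84, 0.49]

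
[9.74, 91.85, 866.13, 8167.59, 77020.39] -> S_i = 9.74*9.43^i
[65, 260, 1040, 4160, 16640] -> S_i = 65*4^i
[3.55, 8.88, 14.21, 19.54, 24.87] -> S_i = 3.55 + 5.33*i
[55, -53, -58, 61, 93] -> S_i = Random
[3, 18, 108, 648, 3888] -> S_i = 3*6^i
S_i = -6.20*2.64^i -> [-6.2, -16.37, -43.21, -114.08, -301.17]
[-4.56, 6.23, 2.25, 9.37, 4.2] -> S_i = Random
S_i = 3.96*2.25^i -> [3.96, 8.91, 20.05, 45.11, 101.49]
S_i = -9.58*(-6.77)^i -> [-9.58, 64.86, -439.08, 2972.57, -20124.27]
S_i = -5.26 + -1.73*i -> [-5.26, -6.99, -8.72, -10.45, -12.18]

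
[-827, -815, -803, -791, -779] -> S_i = -827 + 12*i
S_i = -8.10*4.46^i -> [-8.1, -36.13, -161.12, -718.6, -3204.97]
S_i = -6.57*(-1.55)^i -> [-6.57, 10.18, -15.78, 24.47, -37.92]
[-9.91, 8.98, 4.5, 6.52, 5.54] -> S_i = Random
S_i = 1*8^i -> [1, 8, 64, 512, 4096]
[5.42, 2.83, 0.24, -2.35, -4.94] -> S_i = 5.42 + -2.59*i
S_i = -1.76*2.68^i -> [-1.76, -4.72, -12.64, -33.88, -90.79]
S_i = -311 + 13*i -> [-311, -298, -285, -272, -259]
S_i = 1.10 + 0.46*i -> [1.1, 1.56, 2.02, 2.48, 2.94]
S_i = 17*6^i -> [17, 102, 612, 3672, 22032]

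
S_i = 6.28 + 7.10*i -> [6.28, 13.38, 20.48, 27.58, 34.68]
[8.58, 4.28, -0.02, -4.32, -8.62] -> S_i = 8.58 + -4.30*i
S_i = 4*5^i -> [4, 20, 100, 500, 2500]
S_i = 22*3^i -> [22, 66, 198, 594, 1782]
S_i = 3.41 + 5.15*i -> [3.41, 8.56, 13.71, 18.86, 24.01]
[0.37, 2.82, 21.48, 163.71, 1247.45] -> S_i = 0.37*7.62^i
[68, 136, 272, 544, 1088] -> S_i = 68*2^i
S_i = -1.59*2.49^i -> [-1.59, -3.96, -9.86, -24.55, -61.12]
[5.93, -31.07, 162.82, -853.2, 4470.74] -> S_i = 5.93*(-5.24)^i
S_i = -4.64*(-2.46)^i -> [-4.64, 11.41, -28.08, 69.08, -169.93]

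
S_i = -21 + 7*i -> [-21, -14, -7, 0, 7]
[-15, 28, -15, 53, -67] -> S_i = Random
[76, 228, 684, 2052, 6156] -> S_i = 76*3^i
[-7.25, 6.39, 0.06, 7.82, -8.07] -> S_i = Random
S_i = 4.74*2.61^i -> [4.74, 12.37, 32.29, 84.28, 219.96]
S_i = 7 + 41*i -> [7, 48, 89, 130, 171]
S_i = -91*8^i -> [-91, -728, -5824, -46592, -372736]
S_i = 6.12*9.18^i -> [6.12, 56.18, 515.75, 4734.56, 43463.24]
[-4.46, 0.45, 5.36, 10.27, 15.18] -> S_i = -4.46 + 4.91*i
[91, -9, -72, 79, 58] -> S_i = Random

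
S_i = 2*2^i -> [2, 4, 8, 16, 32]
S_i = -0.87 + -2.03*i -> [-0.87, -2.9, -4.93, -6.96, -8.99]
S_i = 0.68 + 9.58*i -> [0.68, 10.26, 19.84, 29.42, 39.0]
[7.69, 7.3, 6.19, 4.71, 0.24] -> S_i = Random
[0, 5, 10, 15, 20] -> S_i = 0 + 5*i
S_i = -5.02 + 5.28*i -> [-5.02, 0.26, 5.54, 10.82, 16.1]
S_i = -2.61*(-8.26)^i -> [-2.61, 21.56, -178.07, 1470.89, -12149.56]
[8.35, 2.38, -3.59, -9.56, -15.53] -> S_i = 8.35 + -5.97*i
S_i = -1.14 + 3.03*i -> [-1.14, 1.89, 4.92, 7.95, 10.98]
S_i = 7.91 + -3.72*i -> [7.91, 4.19, 0.47, -3.25, -6.97]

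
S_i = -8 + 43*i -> [-8, 35, 78, 121, 164]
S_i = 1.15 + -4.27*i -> [1.15, -3.12, -7.39, -11.66, -15.93]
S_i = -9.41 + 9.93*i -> [-9.41, 0.52, 10.45, 20.38, 30.31]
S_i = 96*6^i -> [96, 576, 3456, 20736, 124416]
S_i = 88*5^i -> [88, 440, 2200, 11000, 55000]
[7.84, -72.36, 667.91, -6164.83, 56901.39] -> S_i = 7.84*(-9.23)^i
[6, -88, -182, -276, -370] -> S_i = 6 + -94*i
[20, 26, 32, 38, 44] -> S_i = 20 + 6*i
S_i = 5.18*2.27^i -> [5.18, 11.76, 26.69, 60.59, 137.54]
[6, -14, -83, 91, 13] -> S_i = Random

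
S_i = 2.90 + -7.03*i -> [2.9, -4.13, -11.16, -18.19, -25.22]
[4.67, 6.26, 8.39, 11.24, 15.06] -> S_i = 4.67*1.34^i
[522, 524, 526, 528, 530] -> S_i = 522 + 2*i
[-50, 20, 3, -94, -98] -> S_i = Random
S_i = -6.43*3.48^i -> [-6.43, -22.38, -77.87, -270.99, -943.04]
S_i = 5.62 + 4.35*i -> [5.62, 9.97, 14.32, 18.67, 23.02]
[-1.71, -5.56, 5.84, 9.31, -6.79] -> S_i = Random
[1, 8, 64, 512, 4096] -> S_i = 1*8^i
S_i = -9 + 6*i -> [-9, -3, 3, 9, 15]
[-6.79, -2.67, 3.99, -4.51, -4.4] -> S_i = Random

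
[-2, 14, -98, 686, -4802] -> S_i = -2*-7^i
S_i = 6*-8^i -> [6, -48, 384, -3072, 24576]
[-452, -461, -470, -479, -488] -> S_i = -452 + -9*i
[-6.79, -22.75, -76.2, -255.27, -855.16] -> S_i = -6.79*3.35^i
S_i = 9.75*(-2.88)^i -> [9.75, -28.08, 80.87, -232.91, 670.77]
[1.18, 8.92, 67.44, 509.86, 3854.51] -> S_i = 1.18*7.56^i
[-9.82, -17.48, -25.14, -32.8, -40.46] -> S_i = -9.82 + -7.66*i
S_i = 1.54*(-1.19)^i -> [1.54, -1.83, 2.18, -2.6, 3.09]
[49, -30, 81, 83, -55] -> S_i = Random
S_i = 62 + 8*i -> [62, 70, 78, 86, 94]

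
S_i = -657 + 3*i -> [-657, -654, -651, -648, -645]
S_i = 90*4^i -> [90, 360, 1440, 5760, 23040]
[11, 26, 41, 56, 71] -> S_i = 11 + 15*i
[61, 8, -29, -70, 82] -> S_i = Random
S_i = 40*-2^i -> [40, -80, 160, -320, 640]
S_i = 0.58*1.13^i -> [0.58, 0.66, 0.74, 0.84, 0.95]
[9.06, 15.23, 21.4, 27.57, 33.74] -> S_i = 9.06 + 6.17*i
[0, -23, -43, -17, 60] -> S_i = Random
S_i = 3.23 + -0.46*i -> [3.23, 2.77, 2.31, 1.85, 1.39]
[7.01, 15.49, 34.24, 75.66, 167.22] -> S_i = 7.01*2.21^i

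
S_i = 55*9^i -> [55, 495, 4455, 40095, 360855]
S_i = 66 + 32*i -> [66, 98, 130, 162, 194]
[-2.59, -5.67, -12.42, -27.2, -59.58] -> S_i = -2.59*2.19^i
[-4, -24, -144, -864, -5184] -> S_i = -4*6^i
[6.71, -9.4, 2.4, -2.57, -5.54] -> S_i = Random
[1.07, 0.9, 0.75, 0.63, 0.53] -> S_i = 1.07*0.84^i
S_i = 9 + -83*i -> [9, -74, -157, -240, -323]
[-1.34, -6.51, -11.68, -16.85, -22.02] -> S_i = -1.34 + -5.17*i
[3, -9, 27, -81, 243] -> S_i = 3*-3^i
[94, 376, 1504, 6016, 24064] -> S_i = 94*4^i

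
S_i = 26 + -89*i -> [26, -63, -152, -241, -330]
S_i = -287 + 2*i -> [-287, -285, -283, -281, -279]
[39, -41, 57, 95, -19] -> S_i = Random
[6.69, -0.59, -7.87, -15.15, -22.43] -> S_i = 6.69 + -7.28*i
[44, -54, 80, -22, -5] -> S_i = Random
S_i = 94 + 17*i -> [94, 111, 128, 145, 162]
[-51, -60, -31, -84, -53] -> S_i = Random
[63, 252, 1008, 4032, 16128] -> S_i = 63*4^i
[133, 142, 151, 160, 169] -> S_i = 133 + 9*i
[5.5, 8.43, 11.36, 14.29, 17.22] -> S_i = 5.50 + 2.93*i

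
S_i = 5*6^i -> [5, 30, 180, 1080, 6480]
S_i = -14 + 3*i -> [-14, -11, -8, -5, -2]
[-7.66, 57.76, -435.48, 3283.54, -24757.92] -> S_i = -7.66*(-7.54)^i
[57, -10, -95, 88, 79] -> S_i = Random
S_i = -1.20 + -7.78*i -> [-1.2, -8.98, -16.76, -24.54, -32.32]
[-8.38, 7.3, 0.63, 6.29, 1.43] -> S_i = Random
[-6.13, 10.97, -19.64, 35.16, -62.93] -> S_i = -6.13*(-1.79)^i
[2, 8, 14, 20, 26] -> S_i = 2 + 6*i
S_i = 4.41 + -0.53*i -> [4.41, 3.88, 3.35, 2.82, 2.29]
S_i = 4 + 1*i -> [4, 5, 6, 7, 8]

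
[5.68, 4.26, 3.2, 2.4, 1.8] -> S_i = 5.68*0.75^i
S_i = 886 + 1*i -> [886, 887, 888, 889, 890]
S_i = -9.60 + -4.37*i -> [-9.6, -13.97, -18.34, -22.71, -27.08]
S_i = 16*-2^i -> [16, -32, 64, -128, 256]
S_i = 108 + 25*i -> [108, 133, 158, 183, 208]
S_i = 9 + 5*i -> [9, 14, 19, 24, 29]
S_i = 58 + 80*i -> [58, 138, 218, 298, 378]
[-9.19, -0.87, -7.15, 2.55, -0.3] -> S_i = Random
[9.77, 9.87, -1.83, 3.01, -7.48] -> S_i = Random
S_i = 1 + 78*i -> [1, 79, 157, 235, 313]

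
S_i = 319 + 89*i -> [319, 408, 497, 586, 675]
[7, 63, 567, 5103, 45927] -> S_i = 7*9^i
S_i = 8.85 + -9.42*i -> [8.85, -0.57, -9.99, -19.41, -28.83]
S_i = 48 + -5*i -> [48, 43, 38, 33, 28]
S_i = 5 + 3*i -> [5, 8, 11, 14, 17]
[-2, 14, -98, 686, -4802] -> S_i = -2*-7^i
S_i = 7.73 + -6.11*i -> [7.73, 1.62, -4.49, -10.6, -16.71]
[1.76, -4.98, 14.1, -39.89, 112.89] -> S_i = 1.76*(-2.83)^i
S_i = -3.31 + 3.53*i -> [-3.31, 0.22, 3.75, 7.28, 10.81]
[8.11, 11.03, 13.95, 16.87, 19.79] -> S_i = 8.11 + 2.92*i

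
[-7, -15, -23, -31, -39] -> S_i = -7 + -8*i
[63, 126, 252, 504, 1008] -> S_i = 63*2^i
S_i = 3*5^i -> [3, 15, 75, 375, 1875]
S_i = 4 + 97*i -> [4, 101, 198, 295, 392]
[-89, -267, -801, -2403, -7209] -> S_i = -89*3^i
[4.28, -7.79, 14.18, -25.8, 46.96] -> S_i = 4.28*(-1.82)^i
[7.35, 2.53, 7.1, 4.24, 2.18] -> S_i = Random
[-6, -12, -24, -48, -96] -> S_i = -6*2^i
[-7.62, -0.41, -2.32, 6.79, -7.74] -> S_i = Random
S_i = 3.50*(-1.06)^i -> [3.5, -3.71, 3.93, -4.17, 4.42]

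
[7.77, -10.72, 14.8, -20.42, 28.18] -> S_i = 7.77*(-1.38)^i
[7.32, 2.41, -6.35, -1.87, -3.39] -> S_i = Random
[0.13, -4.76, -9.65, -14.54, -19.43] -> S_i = 0.13 + -4.89*i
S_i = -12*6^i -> [-12, -72, -432, -2592, -15552]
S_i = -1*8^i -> [-1, -8, -64, -512, -4096]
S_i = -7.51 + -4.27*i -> [-7.51, -11.78, -16.05, -20.32, -24.59]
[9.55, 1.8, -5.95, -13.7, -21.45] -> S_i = 9.55 + -7.75*i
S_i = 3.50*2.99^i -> [3.5, 10.46, 31.29, 93.56, 279.74]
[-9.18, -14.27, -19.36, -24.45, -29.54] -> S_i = -9.18 + -5.09*i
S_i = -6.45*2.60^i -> [-6.45, -16.77, -43.6, -113.37, -294.75]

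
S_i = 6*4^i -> [6, 24, 96, 384, 1536]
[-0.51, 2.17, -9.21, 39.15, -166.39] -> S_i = -0.51*(-4.25)^i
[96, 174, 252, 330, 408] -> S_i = 96 + 78*i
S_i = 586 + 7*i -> [586, 593, 600, 607, 614]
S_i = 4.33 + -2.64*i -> [4.33, 1.69, -0.95, -3.59, -6.23]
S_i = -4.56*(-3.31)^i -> [-4.56, 15.09, -49.96, 165.37, -547.36]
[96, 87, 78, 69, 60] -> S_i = 96 + -9*i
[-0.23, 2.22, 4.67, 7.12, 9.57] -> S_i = -0.23 + 2.45*i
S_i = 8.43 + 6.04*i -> [8.43, 14.47, 20.51, 26.55, 32.59]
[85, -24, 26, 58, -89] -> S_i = Random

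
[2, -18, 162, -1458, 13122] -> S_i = 2*-9^i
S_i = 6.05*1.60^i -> [6.05, 9.68, 15.49, 24.78, 39.65]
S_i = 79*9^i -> [79, 711, 6399, 57591, 518319]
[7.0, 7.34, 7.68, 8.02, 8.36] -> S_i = 7.00 + 0.34*i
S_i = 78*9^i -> [78, 702, 6318, 56862, 511758]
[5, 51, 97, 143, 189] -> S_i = 5 + 46*i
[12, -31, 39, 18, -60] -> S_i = Random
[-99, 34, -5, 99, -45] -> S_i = Random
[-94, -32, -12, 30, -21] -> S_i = Random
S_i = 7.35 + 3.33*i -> [7.35, 10.68, 14.01, 17.34, 20.67]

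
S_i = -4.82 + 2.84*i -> [-4.82, -1.98, 0.86, 3.7, 6.54]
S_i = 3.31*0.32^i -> [3.31, 1.06, 0.34, 0.11, 0.03]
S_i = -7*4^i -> [-7, -28, -112, -448, -1792]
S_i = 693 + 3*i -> [693, 696, 699, 702, 705]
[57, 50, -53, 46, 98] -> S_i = Random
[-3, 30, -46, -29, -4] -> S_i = Random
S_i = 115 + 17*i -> [115, 132, 149, 166, 183]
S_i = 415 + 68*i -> [415, 483, 551, 619, 687]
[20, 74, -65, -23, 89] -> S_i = Random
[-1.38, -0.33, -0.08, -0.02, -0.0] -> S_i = -1.38*0.24^i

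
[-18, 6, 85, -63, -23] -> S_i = Random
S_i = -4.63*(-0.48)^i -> [-4.63, 2.22, -1.07, 0.51, -0.25]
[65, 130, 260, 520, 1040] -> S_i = 65*2^i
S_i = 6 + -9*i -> [6, -3, -12, -21, -30]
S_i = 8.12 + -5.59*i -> [8.12, 2.53, -3.06, -8.65, -14.24]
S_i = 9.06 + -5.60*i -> [9.06, 3.46, -2.14, -7.74, -13.34]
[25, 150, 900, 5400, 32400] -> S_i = 25*6^i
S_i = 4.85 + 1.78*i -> [4.85, 6.63, 8.41, 10.19, 11.97]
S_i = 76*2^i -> [76, 152, 304, 608, 1216]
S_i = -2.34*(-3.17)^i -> [-2.34, 7.42, -23.51, 74.54, -236.29]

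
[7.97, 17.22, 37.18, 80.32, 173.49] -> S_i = 7.97*2.16^i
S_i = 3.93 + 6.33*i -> [3.93, 10.26, 16.59, 22.92, 29.25]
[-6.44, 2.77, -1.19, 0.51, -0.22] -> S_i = -6.44*(-0.43)^i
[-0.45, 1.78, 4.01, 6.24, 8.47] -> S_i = -0.45 + 2.23*i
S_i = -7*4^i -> [-7, -28, -112, -448, -1792]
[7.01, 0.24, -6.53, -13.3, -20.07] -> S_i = 7.01 + -6.77*i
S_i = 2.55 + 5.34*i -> [2.55, 7.89, 13.23, 18.57, 23.91]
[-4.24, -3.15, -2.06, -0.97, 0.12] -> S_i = -4.24 + 1.09*i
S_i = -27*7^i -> [-27, -189, -1323, -9261, -64827]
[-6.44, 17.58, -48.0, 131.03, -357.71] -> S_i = -6.44*(-2.73)^i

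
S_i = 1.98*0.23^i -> [1.98, 0.46, 0.1, 0.02, 0.01]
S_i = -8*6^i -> [-8, -48, -288, -1728, -10368]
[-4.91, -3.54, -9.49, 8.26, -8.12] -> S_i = Random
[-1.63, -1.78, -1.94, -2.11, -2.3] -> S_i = -1.63*1.09^i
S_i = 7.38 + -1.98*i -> [7.38, 5.4, 3.42, 1.44, -0.54]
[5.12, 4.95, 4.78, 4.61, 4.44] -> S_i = 5.12 + -0.17*i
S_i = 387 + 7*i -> [387, 394, 401, 408, 415]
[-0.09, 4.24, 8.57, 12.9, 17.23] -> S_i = -0.09 + 4.33*i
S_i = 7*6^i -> [7, 42, 252, 1512, 9072]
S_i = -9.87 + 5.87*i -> [-9.87, -4.0, 1.87, 7.74, 13.61]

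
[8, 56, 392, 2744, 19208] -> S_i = 8*7^i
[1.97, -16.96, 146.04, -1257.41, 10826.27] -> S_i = 1.97*(-8.61)^i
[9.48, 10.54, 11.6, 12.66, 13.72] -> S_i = 9.48 + 1.06*i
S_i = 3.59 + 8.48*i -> [3.59, 12.07, 20.55, 29.03, 37.51]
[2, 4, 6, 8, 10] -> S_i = 2 + 2*i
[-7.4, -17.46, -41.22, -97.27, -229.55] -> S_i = -7.40*2.36^i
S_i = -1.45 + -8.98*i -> [-1.45, -10.43, -19.41, -28.39, -37.37]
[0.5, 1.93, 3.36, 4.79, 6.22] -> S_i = 0.50 + 1.43*i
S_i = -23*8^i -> [-23, -184, -1472, -11776, -94208]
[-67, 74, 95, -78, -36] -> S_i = Random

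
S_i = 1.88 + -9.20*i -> [1.88, -7.32, -16.52, -25.72, -34.92]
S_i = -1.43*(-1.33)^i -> [-1.43, 1.9, -2.53, 3.36, -4.47]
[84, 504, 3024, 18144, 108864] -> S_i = 84*6^i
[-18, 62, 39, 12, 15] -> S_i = Random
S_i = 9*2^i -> [9, 18, 36, 72, 144]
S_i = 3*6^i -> [3, 18, 108, 648, 3888]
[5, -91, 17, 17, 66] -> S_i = Random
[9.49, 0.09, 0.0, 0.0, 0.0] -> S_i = 9.49*0.01^i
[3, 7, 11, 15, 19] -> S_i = 3 + 4*i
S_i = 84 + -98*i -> [84, -14, -112, -210, -308]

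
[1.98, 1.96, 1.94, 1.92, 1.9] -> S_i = 1.98 + -0.02*i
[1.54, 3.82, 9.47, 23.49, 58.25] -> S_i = 1.54*2.48^i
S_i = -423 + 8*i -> [-423, -415, -407, -399, -391]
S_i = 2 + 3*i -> [2, 5, 8, 11, 14]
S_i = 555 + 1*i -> [555, 556, 557, 558, 559]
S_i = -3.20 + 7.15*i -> [-3.2, 3.95, 11.1, 18.25, 25.4]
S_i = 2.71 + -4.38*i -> [2.71, -1.67, -6.05, -10.43, -14.81]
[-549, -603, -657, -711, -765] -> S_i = -549 + -54*i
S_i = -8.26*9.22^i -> [-8.26, -76.16, -702.17, -6474.0, -59690.3]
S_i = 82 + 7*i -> [82, 89, 96, 103, 110]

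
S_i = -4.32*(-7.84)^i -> [-4.32, 33.87, -265.53, 2081.77, -16321.05]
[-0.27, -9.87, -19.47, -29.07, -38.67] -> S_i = -0.27 + -9.60*i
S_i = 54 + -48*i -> [54, 6, -42, -90, -138]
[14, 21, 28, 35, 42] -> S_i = 14 + 7*i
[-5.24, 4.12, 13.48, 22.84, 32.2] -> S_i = -5.24 + 9.36*i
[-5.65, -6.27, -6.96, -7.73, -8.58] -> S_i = -5.65*1.11^i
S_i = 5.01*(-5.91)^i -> [5.01, -29.61, 174.99, -1034.19, 6112.06]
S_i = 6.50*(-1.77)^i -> [6.5, -11.5, 20.36, -36.04, 63.8]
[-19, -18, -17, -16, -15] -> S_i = -19 + 1*i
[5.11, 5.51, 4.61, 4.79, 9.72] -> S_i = Random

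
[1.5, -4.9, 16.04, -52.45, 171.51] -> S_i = 1.50*(-3.27)^i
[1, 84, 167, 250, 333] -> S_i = 1 + 83*i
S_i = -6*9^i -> [-6, -54, -486, -4374, -39366]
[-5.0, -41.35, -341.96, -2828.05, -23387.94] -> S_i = -5.00*8.27^i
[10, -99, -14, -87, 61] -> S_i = Random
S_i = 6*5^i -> [6, 30, 150, 750, 3750]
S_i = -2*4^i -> [-2, -8, -32, -128, -512]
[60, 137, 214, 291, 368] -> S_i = 60 + 77*i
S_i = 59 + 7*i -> [59, 66, 73, 80, 87]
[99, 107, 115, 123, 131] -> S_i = 99 + 8*i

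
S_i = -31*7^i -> [-31, -217, -1519, -10633, -74431]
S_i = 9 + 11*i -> [9, 20, 31, 42, 53]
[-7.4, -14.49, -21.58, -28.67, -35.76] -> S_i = -7.40 + -7.09*i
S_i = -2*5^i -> [-2, -10, -50, -250, -1250]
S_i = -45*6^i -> [-45, -270, -1620, -9720, -58320]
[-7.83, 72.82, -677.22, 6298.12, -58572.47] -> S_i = -7.83*(-9.30)^i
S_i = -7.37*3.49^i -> [-7.37, -25.72, -89.77, -313.29, -1093.38]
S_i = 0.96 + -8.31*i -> [0.96, -7.35, -15.66, -23.97, -32.28]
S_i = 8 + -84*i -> [8, -76, -160, -244, -328]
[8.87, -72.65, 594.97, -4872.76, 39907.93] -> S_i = 8.87*(-8.19)^i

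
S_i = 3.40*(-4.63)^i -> [3.4, -15.74, 72.89, -337.46, 1562.44]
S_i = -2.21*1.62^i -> [-2.21, -3.58, -5.8, -9.4, -15.22]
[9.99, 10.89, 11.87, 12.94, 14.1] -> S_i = 9.99*1.09^i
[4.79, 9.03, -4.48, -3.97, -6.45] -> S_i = Random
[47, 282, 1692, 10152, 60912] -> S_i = 47*6^i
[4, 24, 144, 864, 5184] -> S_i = 4*6^i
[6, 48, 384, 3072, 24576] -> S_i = 6*8^i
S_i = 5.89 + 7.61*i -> [5.89, 13.5, 21.11, 28.72, 36.33]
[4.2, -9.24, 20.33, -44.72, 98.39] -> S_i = 4.20*(-2.20)^i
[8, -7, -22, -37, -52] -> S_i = 8 + -15*i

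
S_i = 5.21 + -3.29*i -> [5.21, 1.92, -1.37, -4.66, -7.95]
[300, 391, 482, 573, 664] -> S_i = 300 + 91*i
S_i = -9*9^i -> [-9, -81, -729, -6561, -59049]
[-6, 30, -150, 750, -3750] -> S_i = -6*-5^i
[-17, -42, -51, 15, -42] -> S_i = Random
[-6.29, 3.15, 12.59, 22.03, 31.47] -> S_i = -6.29 + 9.44*i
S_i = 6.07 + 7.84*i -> [6.07, 13.91, 21.75, 29.59, 37.43]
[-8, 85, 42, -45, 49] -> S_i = Random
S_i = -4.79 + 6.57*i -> [-4.79, 1.78, 8.35, 14.92, 21.49]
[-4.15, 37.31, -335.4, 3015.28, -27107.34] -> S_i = -4.15*(-8.99)^i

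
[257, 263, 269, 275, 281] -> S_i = 257 + 6*i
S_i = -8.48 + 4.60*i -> [-8.48, -3.88, 0.72, 5.32, 9.92]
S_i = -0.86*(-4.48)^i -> [-0.86, 3.85, -17.26, 77.33, -346.43]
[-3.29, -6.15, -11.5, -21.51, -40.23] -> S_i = -3.29*1.87^i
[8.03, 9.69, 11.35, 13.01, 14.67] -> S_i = 8.03 + 1.66*i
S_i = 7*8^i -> [7, 56, 448, 3584, 28672]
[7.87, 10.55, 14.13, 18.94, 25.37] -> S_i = 7.87*1.34^i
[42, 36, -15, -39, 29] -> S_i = Random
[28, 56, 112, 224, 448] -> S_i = 28*2^i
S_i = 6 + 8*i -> [6, 14, 22, 30, 38]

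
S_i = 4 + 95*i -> [4, 99, 194, 289, 384]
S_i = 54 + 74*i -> [54, 128, 202, 276, 350]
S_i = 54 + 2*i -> [54, 56, 58, 60, 62]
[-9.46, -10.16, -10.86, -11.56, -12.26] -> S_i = -9.46 + -0.70*i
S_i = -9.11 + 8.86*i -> [-9.11, -0.25, 8.61, 17.47, 26.33]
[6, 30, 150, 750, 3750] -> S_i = 6*5^i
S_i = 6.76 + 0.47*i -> [6.76, 7.23, 7.7, 8.17, 8.64]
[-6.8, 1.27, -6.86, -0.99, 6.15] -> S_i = Random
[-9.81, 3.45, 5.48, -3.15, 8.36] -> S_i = Random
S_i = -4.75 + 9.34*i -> [-4.75, 4.59, 13.93, 23.27, 32.61]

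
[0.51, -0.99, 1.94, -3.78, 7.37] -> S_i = 0.51*(-1.95)^i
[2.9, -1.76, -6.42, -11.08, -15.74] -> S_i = 2.90 + -4.66*i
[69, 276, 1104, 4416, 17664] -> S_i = 69*4^i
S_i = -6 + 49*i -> [-6, 43, 92, 141, 190]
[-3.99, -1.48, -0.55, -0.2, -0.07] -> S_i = -3.99*0.37^i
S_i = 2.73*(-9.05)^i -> [2.73, -24.71, 223.59, -2023.52, 18312.89]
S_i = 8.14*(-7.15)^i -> [8.14, -58.2, 416.14, -2975.38, 21273.97]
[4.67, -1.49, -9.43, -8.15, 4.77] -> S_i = Random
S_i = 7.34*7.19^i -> [7.34, 52.77, 379.45, 2728.24, 19616.05]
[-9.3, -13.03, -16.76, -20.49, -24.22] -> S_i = -9.30 + -3.73*i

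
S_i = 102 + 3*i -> [102, 105, 108, 111, 114]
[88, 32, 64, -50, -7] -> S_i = Random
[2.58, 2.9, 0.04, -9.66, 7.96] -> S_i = Random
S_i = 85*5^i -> [85, 425, 2125, 10625, 53125]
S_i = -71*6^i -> [-71, -426, -2556, -15336, -92016]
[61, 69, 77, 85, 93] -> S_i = 61 + 8*i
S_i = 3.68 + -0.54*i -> [3.68, 3.14, 2.6, 2.06, 1.52]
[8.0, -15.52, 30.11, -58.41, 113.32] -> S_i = 8.00*(-1.94)^i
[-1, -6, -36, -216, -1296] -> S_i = -1*6^i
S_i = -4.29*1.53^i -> [-4.29, -6.56, -10.04, -15.36, -23.51]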